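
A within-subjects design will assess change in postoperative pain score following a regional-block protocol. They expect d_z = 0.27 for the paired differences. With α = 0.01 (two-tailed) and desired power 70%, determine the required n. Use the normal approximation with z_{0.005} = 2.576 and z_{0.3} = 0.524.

n = 132 pairs

For a paired (one-sample on differences) test: n = ((z_{α/2} + z_β) / d)².
z_{α/2} + z_β = 2.576 + 0.524 = 3.100.
n = (3.100 / 0.27)² = 11.481² = 131.82.
Round up.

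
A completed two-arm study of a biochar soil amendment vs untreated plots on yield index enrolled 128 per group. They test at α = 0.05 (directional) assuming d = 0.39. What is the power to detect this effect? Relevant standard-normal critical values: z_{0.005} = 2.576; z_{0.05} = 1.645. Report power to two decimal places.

power ≈ 0.93

For two equal groups, power = Φ(d·√(n/2) − z_{α}).
d·√(n/2) = 0.39 × √(128/2) = 0.39 × 8.000 = 3.120.
z_β = 3.120 − 1.645 = 1.475.
Power = Φ(1.475) = 0.930.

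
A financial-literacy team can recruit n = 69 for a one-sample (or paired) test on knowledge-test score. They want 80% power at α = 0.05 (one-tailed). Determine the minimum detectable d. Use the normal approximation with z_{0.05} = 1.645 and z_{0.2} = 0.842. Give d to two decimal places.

For a single sample (or paired design) of n = 69: d_min = (z_{α} + z_β)/√n.
z-sum = 1.645 + 0.842 = 2.487.
d_min = 2.487 / √69 = 2.487 / 8.307 = 0.299.

d_min ≈ 0.30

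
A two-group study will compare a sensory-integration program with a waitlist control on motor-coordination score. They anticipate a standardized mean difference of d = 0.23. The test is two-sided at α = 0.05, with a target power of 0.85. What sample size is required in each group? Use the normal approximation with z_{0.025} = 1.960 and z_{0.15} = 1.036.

n = 340 per group

For two independent groups with equal n: n = 2·((z_{α/2} + z_β) / d)².
z_{α/2} + z_β = 1.960 + 1.036 = 2.996.
n = 2 × (2.996 / 0.23)² = 2 × 13.026² = 2 × 169.68 = 339.4.
Round up to the next whole participant.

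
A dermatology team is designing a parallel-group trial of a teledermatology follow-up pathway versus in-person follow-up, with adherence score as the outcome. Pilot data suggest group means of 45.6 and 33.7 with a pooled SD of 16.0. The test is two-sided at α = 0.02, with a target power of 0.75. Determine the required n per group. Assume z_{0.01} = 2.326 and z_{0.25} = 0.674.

n = 33 per group

Cohen's d = |M₁ − M₂| / SD_pooled = |45.6 − 33.7| / 16.0 = 11.9 / 16.0 = 0.744.
For two independent groups with equal n: n = 2·((z_{α/2} + z_β) / d)².
z_{α/2} + z_β = 2.326 + 0.674 = 3.000.
n = 2 × (3.000 / 0.744)² = 2 × 4.032² = 2 × 16.26 = 32.5.
Round up to the next whole participant.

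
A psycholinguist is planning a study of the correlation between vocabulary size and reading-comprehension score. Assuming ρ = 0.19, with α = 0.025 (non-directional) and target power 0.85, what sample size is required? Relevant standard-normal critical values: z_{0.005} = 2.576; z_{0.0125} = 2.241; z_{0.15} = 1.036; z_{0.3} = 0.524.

n = 294

Fisher's z: C = ½·ln((1+r)/(1−r)) = ½·ln(1.4691) = 0.1923.
n = ((z_{α/2} + z_β)/C)² + 3.
(2.241 + 1.036) / 0.1923 = 3.277 / 0.1923 = 17.041.
n = 17.041² + 3 = 290.40 + 3 = 293.4.
Round up.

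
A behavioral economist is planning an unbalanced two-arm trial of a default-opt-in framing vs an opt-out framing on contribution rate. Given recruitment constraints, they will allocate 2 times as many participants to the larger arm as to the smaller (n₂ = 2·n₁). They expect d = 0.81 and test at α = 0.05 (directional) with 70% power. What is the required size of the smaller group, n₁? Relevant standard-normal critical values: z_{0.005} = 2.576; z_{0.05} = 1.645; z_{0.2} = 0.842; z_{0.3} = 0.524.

With allocation ratio k = n₂/n₁ = 2, Var(x̄₁−x̄₂) = σ²(1/n₁ + 1/(k·n₁)) = σ²·(k+1)/(k·n₁).
So n₁ = (1 + 1/k)·((z_{α} + z_β)/d)² = 1.500 × (2.169/0.81)².
n₁ = 1.500 × 7.17 = 10.8.
Round up: n₁ = 11, giving n₂ = 2 × 11 = 22.

n₁ = 11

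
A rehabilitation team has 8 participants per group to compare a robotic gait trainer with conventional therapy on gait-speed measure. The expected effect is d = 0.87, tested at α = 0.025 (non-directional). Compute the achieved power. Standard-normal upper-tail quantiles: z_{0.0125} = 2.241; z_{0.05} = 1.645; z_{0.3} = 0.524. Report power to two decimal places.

power ≈ 0.31

For two equal groups, power = Φ(d·√(n/2) − z_{α/2}).
d·√(n/2) = 0.87 × √(8/2) = 0.87 × 2.000 = 1.740.
z_β = 1.740 − 2.241 = -0.501.
Power = Φ(-0.501) = 0.308.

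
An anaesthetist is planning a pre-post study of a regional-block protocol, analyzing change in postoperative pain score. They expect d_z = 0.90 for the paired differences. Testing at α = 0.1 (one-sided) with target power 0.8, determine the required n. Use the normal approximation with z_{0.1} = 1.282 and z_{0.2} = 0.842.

n = 6 pairs

For a paired (one-sample on differences) test: n = ((z_{α} + z_β) / d)².
z_{α} + z_β = 1.282 + 0.842 = 2.124.
n = (2.124 / 0.90)² = 2.360² = 5.57.
Round up.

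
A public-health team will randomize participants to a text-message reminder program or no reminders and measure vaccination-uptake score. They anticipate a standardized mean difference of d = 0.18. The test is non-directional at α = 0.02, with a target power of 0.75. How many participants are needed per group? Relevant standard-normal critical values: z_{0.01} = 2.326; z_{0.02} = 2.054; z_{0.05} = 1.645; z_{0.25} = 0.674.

For two independent groups with equal n: n = 2·((z_{α/2} + z_β) / d)².
z_{α/2} + z_β = 2.326 + 0.674 = 3.000.
n = 2 × (3.000 / 0.18)² = 2 × 16.667² = 2 × 277.78 = 555.6.
Round up to the next whole participant.

n = 556 per group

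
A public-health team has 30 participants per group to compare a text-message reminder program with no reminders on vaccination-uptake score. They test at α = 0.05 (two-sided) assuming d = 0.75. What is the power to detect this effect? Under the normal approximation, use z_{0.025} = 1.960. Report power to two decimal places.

power ≈ 0.83

For two equal groups, power = Φ(d·√(n/2) − z_{α/2}).
d·√(n/2) = 0.75 × √(30/2) = 0.75 × 3.873 = 2.905.
z_β = 2.905 − 1.960 = 0.945.
Power = Φ(0.945) = 0.828.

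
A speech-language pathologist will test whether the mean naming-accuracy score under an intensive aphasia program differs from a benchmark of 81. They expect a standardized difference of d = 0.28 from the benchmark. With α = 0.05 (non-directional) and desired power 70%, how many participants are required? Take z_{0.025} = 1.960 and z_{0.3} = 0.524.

n = 79

For a one-sample test: n = ((z_{α/2} + z_β) / d)².
z_{α/2} + z_β = 1.960 + 0.524 = 2.484.
n = (2.484 / 0.28)² = 8.871² = 78.70.
Round up.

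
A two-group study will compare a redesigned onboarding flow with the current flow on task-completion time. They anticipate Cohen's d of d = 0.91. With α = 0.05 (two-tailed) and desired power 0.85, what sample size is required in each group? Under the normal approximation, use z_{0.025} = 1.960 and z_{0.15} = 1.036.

n = 22 per group

For two independent groups with equal n: n = 2·((z_{α/2} + z_β) / d)².
z_{α/2} + z_β = 1.960 + 1.036 = 2.996.
n = 2 × (2.996 / 0.91)² = 2 × 3.292² = 2 × 10.84 = 21.7.
Round up to the next whole participant.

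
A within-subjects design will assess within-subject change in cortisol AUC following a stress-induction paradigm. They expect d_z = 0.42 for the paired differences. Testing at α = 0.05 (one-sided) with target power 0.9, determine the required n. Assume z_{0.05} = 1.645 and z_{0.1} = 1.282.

For a paired (one-sample on differences) test: n = ((z_{α} + z_β) / d)².
z_{α} + z_β = 1.645 + 1.282 = 2.927.
n = (2.927 / 0.42)² = 6.969² = 48.57.
Round up.

n = 49 pairs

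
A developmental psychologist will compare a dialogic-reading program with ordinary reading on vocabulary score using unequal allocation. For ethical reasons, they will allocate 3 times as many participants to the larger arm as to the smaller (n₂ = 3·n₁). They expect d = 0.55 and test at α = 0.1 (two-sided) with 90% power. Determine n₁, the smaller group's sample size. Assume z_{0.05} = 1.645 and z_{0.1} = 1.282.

With allocation ratio k = n₂/n₁ = 3, Var(x̄₁−x̄₂) = σ²(1/n₁ + 1/(k·n₁)) = σ²·(k+1)/(k·n₁).
So n₁ = (1 + 1/k)·((z_{α/2} + z_β)/d)² = 1.333 × (2.927/0.55)².
n₁ = 1.333 × 28.32 = 37.8.
Round up: n₁ = 38, giving n₂ = 3 × 38 = 114.

n₁ = 38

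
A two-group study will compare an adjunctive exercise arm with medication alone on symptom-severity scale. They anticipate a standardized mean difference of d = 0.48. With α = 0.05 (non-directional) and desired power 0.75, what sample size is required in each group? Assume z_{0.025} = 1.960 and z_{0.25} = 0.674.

n = 61 per group

For two independent groups with equal n: n = 2·((z_{α/2} + z_β) / d)².
z_{α/2} + z_β = 1.960 + 0.674 = 2.634.
n = 2 × (2.634 / 0.48)² = 2 × 5.487² = 2 × 30.11 = 60.2.
Round up to the next whole participant.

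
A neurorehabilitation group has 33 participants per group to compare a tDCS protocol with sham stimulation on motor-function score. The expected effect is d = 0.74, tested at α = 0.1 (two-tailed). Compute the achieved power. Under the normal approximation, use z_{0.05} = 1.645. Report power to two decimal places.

For two equal groups, power = Φ(d·√(n/2) − z_{α/2}).
d·√(n/2) = 0.74 × √(33/2) = 0.74 × 4.062 = 3.006.
z_β = 3.006 − 1.645 = 1.361.
Power = Φ(1.361) = 0.913.

power ≈ 0.91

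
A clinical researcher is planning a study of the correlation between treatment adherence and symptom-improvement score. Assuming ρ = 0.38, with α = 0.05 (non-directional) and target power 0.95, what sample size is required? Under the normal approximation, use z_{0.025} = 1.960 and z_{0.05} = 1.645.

n = 85

Fisher's z: C = ½·ln((1+r)/(1−r)) = ½·ln(2.2258) = 0.4001.
n = ((z_{α/2} + z_β)/C)² + 3.
(1.960 + 1.645) / 0.4001 = 3.605 / 0.4001 = 9.010.
n = 9.010² + 3 = 81.18 + 3 = 84.2.
Round up.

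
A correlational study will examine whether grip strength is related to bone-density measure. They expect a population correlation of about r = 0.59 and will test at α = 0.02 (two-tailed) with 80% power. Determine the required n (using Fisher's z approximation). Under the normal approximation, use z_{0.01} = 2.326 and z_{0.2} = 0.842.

n = 25

Fisher's z: C = ½·ln((1+r)/(1−r)) = ½·ln(3.8780) = 0.6777.
n = ((z_{α/2} + z_β)/C)² + 3.
(2.326 + 0.842) / 0.6777 = 3.168 / 0.6777 = 4.675.
n = 4.675² + 3 = 21.85 + 3 = 24.9.
Round up.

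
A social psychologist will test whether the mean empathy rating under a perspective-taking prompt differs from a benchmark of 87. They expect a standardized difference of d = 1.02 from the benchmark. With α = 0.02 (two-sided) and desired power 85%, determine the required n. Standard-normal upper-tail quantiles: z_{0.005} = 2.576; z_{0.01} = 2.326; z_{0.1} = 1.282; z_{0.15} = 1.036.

n = 11

For a one-sample test: n = ((z_{α/2} + z_β) / d)².
z_{α/2} + z_β = 2.326 + 1.036 = 3.362.
n = (3.362 / 1.02)² = 3.296² = 10.86.
Round up.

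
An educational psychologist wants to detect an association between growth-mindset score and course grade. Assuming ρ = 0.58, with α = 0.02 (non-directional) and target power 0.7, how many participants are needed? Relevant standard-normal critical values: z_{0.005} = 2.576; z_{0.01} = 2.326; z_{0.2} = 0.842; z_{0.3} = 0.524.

Fisher's z: C = ½·ln((1+r)/(1−r)) = ½·ln(3.7619) = 0.6625.
n = ((z_{α/2} + z_β)/C)² + 3.
(2.326 + 0.524) / 0.6625 = 2.850 / 0.6625 = 4.302.
n = 4.302² + 3 = 18.51 + 3 = 21.5.
Round up.

n = 22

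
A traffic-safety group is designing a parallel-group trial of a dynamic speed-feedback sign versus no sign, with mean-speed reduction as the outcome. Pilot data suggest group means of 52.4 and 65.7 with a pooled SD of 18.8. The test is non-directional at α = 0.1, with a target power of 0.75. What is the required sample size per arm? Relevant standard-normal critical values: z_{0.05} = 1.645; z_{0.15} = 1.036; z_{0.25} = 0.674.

Cohen's d = |M₁ − M₂| / SD_pooled = |52.4 − 65.7| / 18.8 = 13.3 / 18.8 = 0.707.
For two independent groups with equal n: n = 2·((z_{α/2} + z_β) / d)².
z_{α/2} + z_β = 1.645 + 0.674 = 2.319.
n = 2 × (2.319 / 0.707)² = 2 × 3.280² = 2 × 10.76 = 21.5.
Round up to the next whole participant.

n = 22 per group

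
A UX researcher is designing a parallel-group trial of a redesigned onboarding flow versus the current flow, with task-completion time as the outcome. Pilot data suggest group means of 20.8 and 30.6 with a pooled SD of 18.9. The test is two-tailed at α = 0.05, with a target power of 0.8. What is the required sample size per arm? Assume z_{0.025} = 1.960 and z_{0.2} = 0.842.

n = 59 per group

Cohen's d = |M₁ − M₂| / SD_pooled = |20.8 − 30.6| / 18.9 = 9.8 / 18.9 = 0.519.
For two independent groups with equal n: n = 2·((z_{α/2} + z_β) / d)².
z_{α/2} + z_β = 1.960 + 0.842 = 2.802.
n = 2 × (2.802 / 0.519)² = 2 × 5.399² = 2 × 29.15 = 58.3.
Round up to the next whole participant.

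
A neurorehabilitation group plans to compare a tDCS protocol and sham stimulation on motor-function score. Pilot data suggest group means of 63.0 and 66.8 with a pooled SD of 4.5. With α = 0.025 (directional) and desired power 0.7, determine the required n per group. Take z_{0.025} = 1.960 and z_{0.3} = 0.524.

n = 18 per group

Cohen's d = |M₁ − M₂| / SD_pooled = |63.0 − 66.8| / 4.5 = 3.8 / 4.5 = 0.844.
For two independent groups with equal n: n = 2·((z_{α} + z_β) / d)².
z_{α} + z_β = 1.960 + 0.524 = 2.484.
n = 2 × (2.484 / 0.844)² = 2 × 2.943² = 2 × 8.66 = 17.3.
Round up to the next whole participant.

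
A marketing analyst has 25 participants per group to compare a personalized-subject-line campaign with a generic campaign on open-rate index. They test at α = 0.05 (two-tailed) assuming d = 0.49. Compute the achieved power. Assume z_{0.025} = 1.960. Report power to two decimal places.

For two equal groups, power = Φ(d·√(n/2) − z_{α/2}).
d·√(n/2) = 0.49 × √(25/2) = 0.49 × 3.536 = 1.732.
z_β = 1.732 − 1.960 = -0.228.
Power = Φ(-0.228) = 0.410.

power ≈ 0.41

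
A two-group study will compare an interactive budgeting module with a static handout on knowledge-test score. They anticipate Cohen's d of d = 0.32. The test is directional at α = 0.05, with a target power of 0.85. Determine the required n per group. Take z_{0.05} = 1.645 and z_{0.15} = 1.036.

n = 141 per group

For two independent groups with equal n: n = 2·((z_{α} + z_β) / d)².
z_{α} + z_β = 1.645 + 1.036 = 2.681.
n = 2 × (2.681 / 0.32)² = 2 × 8.378² = 2 × 70.19 = 140.4.
Round up to the next whole participant.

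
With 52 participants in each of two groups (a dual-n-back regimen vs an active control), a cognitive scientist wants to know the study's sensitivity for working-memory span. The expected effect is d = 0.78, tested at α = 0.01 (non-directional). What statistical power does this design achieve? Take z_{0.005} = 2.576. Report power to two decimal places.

power ≈ 0.92

For two equal groups, power = Φ(d·√(n/2) − z_{α/2}).
d·√(n/2) = 0.78 × √(52/2) = 0.78 × 5.099 = 3.977.
z_β = 3.977 − 2.576 = 1.401.
Power = Φ(1.401) = 0.919.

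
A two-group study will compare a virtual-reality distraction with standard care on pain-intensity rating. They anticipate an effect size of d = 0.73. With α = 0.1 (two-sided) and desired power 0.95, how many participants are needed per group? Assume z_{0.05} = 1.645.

For two independent groups with equal n: n = 2·((z_{α/2} + z_β) / d)².
z_{α/2} + z_β = 1.645 + 1.645 = 3.290.
n = 2 × (3.290 / 0.73)² = 2 × 4.507² = 2 × 20.31 = 40.6.
Round up to the next whole participant.

n = 41 per group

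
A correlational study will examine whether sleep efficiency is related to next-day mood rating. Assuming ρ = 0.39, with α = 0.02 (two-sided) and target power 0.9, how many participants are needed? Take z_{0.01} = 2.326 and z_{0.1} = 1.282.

n = 80

Fisher's z: C = ½·ln((1+r)/(1−r)) = ½·ln(2.2787) = 0.4118.
n = ((z_{α/2} + z_β)/C)² + 3.
(2.326 + 1.282) / 0.4118 = 3.608 / 0.4118 = 8.762.
n = 8.762² + 3 = 76.76 + 3 = 79.8.
Round up.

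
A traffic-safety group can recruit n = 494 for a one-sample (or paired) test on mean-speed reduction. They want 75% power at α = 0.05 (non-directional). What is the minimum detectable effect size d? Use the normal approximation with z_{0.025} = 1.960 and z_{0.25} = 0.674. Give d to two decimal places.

For a single sample (or paired design) of n = 494: d_min = (z_{α/2} + z_β)/√n.
z-sum = 1.960 + 0.674 = 2.634.
d_min = 2.634 / √494 = 2.634 / 22.226 = 0.119.

d_min ≈ 0.12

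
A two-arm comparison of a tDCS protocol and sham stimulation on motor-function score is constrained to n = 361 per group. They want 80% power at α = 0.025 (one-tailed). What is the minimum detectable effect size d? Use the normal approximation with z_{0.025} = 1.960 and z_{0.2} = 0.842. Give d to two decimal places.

d_min ≈ 0.21

For two independent groups of n = 361 each: d_min = (z_{α} + z_β)·√(2/n).
z-sum = 1.960 + 0.842 = 2.802.
d_min = 2.802 × √(2/361) = 2.802 × 0.0744 = 0.209.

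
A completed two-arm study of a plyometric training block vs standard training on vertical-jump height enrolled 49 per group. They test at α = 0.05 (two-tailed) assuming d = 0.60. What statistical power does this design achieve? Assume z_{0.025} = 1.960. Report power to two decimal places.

For two equal groups, power = Φ(d·√(n/2) − z_{α/2}).
d·√(n/2) = 0.60 × √(49/2) = 0.60 × 4.950 = 2.970.
z_β = 2.970 − 1.960 = 1.010.
Power = Φ(1.010) = 0.844.

power ≈ 0.84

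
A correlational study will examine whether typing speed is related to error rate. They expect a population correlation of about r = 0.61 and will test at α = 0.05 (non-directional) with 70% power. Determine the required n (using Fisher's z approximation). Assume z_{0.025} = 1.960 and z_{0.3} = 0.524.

Fisher's z: C = ½·ln((1+r)/(1−r)) = ½·ln(4.1282) = 0.7089.
n = ((z_{α/2} + z_β)/C)² + 3.
(1.960 + 0.524) / 0.7089 = 2.484 / 0.7089 = 3.504.
n = 3.504² + 3 = 12.28 + 3 = 15.3.
Round up.

n = 16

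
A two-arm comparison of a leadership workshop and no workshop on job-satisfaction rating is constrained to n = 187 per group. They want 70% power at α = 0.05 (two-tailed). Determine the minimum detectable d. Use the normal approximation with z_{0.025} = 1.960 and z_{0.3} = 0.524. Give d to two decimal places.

d_min ≈ 0.26

For two independent groups of n = 187 each: d_min = (z_{α/2} + z_β)·√(2/n).
z-sum = 1.960 + 0.524 = 2.484.
d_min = 2.484 × √(2/187) = 2.484 × 0.1034 = 0.257.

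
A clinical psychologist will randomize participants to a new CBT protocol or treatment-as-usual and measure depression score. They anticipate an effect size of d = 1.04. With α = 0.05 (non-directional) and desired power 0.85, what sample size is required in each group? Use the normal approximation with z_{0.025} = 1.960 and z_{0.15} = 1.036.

For two independent groups with equal n: n = 2·((z_{α/2} + z_β) / d)².
z_{α/2} + z_β = 1.960 + 1.036 = 2.996.
n = 2 × (2.996 / 1.04)² = 2 × 2.881² = 2 × 8.30 = 16.6.
Round up to the next whole participant.

n = 17 per group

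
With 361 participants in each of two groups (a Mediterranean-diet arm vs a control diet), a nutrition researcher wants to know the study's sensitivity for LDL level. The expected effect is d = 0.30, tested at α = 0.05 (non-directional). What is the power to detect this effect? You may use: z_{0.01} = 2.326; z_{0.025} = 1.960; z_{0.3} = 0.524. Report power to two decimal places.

power ≈ 0.98

For two equal groups, power = Φ(d·√(n/2) − z_{α/2}).
d·√(n/2) = 0.30 × √(361/2) = 0.30 × 13.435 = 4.031.
z_β = 4.031 − 1.960 = 2.071.
Power = Φ(2.071) = 0.981.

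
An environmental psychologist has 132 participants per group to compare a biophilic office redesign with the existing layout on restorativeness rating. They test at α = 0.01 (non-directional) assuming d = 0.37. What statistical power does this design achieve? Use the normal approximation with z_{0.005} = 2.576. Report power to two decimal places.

For two equal groups, power = Φ(d·√(n/2) − z_{α/2}).
d·√(n/2) = 0.37 × √(132/2) = 0.37 × 8.124 = 3.006.
z_β = 3.006 − 2.576 = 0.430.
Power = Φ(0.430) = 0.666.

power ≈ 0.67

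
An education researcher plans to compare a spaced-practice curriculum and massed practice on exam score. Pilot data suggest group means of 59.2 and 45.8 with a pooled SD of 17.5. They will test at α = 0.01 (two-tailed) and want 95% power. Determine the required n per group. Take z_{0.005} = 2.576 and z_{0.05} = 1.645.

n = 61 per group

Cohen's d = |M₁ − M₂| / SD_pooled = |59.2 − 45.8| / 17.5 = 13.4 / 17.5 = 0.766.
For two independent groups with equal n: n = 2·((z_{α/2} + z_β) / d)².
z_{α/2} + z_β = 2.576 + 1.645 = 4.221.
n = 2 × (4.221 / 0.766)² = 2 × 5.510² = 2 × 30.36 = 60.7.
Round up to the next whole participant.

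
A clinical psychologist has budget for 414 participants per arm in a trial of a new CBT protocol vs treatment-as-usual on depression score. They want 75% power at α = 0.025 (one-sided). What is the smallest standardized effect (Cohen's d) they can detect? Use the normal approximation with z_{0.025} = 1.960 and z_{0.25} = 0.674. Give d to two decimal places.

d_min ≈ 0.18

For two independent groups of n = 414 each: d_min = (z_{α} + z_β)·√(2/n).
z-sum = 1.960 + 0.674 = 2.634.
d_min = 2.634 × √(2/414) = 2.634 × 0.0695 = 0.183.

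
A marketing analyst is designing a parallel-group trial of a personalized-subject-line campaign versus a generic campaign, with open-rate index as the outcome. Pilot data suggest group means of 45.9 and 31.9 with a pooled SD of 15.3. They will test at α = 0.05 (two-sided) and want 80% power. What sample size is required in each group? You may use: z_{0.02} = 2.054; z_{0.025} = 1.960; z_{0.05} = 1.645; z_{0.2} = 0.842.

n = 19 per group

Cohen's d = |M₁ − M₂| / SD_pooled = |45.9 − 31.9| / 15.3 = 14.0 / 15.3 = 0.915.
For two independent groups with equal n: n = 2·((z_{α/2} + z_β) / d)².
z_{α/2} + z_β = 1.960 + 0.842 = 2.802.
n = 2 × (2.802 / 0.915)² = 2 × 3.062² = 2 × 9.38 = 18.8.
Round up to the next whole participant.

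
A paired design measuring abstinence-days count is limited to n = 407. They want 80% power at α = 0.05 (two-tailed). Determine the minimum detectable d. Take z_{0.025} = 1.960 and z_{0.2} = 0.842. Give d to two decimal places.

For a single sample (or paired design) of n = 407: d_min = (z_{α/2} + z_β)/√n.
z-sum = 1.960 + 0.842 = 2.802.
d_min = 2.802 / √407 = 2.802 / 20.174 = 0.139.

d_min ≈ 0.14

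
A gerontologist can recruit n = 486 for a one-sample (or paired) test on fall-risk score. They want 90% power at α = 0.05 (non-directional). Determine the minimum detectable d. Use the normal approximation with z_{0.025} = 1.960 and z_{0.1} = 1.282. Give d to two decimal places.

d_min ≈ 0.15

For a single sample (or paired design) of n = 486: d_min = (z_{α/2} + z_β)/√n.
z-sum = 1.960 + 1.282 = 3.242.
d_min = 3.242 / √486 = 3.242 / 22.045 = 0.147.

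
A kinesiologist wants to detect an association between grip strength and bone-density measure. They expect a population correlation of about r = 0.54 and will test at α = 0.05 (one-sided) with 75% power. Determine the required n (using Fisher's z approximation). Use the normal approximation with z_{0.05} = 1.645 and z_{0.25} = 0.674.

Fisher's z: C = ½·ln((1+r)/(1−r)) = ½·ln(3.3478) = 0.6042.
n = ((z_{α} + z_β)/C)² + 3.
(1.645 + 0.674) / 0.6042 = 2.319 / 0.6042 = 3.838.
n = 3.838² + 3 = 14.73 + 3 = 17.7.
Round up.

n = 18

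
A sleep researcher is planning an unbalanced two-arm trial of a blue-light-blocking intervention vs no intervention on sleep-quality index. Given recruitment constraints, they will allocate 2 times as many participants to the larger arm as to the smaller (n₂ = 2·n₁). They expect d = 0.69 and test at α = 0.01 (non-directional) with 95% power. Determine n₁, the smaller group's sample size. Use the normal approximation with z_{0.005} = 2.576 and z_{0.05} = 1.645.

n₁ = 57

With allocation ratio k = n₂/n₁ = 2, Var(x̄₁−x̄₂) = σ²(1/n₁ + 1/(k·n₁)) = σ²·(k+1)/(k·n₁).
So n₁ = (1 + 1/k)·((z_{α/2} + z_β)/d)² = 1.500 × (4.221/0.69)².
n₁ = 1.500 × 37.42 = 56.1.
Round up: n₁ = 57, giving n₂ = 2 × 57 = 114.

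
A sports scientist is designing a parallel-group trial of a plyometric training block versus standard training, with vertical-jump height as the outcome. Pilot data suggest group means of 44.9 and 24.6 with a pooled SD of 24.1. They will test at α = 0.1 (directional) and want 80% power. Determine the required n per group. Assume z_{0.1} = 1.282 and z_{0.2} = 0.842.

Cohen's d = |M₁ − M₂| / SD_pooled = |44.9 − 24.6| / 24.1 = 20.3 / 24.1 = 0.842.
For two independent groups with equal n: n = 2·((z_{α} + z_β) / d)².
z_{α} + z_β = 1.282 + 0.842 = 2.124.
n = 2 × (2.124 / 0.842)² = 2 × 2.523² = 2 × 6.36 = 12.7.
Round up to the next whole participant.

n = 13 per group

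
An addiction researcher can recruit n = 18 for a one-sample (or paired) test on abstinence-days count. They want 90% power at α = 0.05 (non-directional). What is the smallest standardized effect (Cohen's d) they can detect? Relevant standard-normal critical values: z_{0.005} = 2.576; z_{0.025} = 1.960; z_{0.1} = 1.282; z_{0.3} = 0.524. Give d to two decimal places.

d_min ≈ 0.76

For a single sample (or paired design) of n = 18: d_min = (z_{α/2} + z_β)/√n.
z-sum = 1.960 + 1.282 = 3.242.
d_min = 3.242 / √18 = 3.242 / 4.243 = 0.764.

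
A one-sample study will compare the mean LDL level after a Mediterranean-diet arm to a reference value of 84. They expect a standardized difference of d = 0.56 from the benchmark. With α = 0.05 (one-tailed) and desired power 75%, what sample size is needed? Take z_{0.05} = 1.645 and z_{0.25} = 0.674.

n = 18

For a one-sample test: n = ((z_{α} + z_β) / d)².
z_{α} + z_β = 1.645 + 0.674 = 2.319.
n = (2.319 / 0.56)² = 4.141² = 17.15.
Round up.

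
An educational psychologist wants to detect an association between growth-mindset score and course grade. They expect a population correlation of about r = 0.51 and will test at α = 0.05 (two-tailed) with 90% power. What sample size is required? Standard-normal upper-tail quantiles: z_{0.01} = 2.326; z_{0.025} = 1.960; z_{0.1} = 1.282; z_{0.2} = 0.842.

Fisher's z: C = ½·ln((1+r)/(1−r)) = ½·ln(3.0816) = 0.5627.
n = ((z_{α/2} + z_β)/C)² + 3.
(1.960 + 1.282) / 0.5627 = 3.242 / 0.5627 = 5.762.
n = 5.762² + 3 = 33.19 + 3 = 36.2.
Round up.

n = 37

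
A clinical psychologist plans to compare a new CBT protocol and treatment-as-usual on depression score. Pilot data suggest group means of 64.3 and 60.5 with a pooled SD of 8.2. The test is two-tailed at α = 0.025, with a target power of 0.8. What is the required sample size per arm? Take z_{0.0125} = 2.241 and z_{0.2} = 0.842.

n = 89 per group

Cohen's d = |M₁ − M₂| / SD_pooled = |64.3 − 60.5| / 8.2 = 3.8 / 8.2 = 0.463.
For two independent groups with equal n: n = 2·((z_{α/2} + z_β) / d)².
z_{α/2} + z_β = 2.241 + 0.842 = 3.083.
n = 2 × (3.083 / 0.463)² = 2 × 6.659² = 2 × 44.34 = 88.7.
Round up to the next whole participant.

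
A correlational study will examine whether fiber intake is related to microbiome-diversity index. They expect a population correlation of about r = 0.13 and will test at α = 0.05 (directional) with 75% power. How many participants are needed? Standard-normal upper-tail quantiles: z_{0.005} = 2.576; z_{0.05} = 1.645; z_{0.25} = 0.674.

Fisher's z: C = ½·ln((1+r)/(1−r)) = ½·ln(1.2989) = 0.1307.
n = ((z_{α} + z_β)/C)² + 3.
(1.645 + 0.674) / 0.1307 = 2.319 / 0.1307 = 17.743.
n = 17.743² + 3 = 314.81 + 3 = 317.8.
Round up.

n = 318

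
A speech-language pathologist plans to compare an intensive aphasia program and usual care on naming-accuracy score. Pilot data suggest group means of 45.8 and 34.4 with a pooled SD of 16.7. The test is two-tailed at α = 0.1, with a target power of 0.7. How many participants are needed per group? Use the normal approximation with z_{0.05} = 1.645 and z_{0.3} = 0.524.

n = 21 per group

Cohen's d = |M₁ − M₂| / SD_pooled = |45.8 − 34.4| / 16.7 = 11.4 / 16.7 = 0.683.
For two independent groups with equal n: n = 2·((z_{α/2} + z_β) / d)².
z_{α/2} + z_β = 1.645 + 0.524 = 2.169.
n = 2 × (2.169 / 0.683)² = 2 × 3.176² = 2 × 10.09 = 20.2.
Round up to the next whole participant.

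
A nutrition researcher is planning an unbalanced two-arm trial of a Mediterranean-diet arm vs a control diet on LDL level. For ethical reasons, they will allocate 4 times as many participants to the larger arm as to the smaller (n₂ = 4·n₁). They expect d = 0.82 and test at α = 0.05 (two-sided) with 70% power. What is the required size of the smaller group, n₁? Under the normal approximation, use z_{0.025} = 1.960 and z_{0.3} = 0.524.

With allocation ratio k = n₂/n₁ = 4, Var(x̄₁−x̄₂) = σ²(1/n₁ + 1/(k·n₁)) = σ²·(k+1)/(k·n₁).
So n₁ = (1 + 1/k)·((z_{α/2} + z_β)/d)² = 1.250 × (2.484/0.82)².
n₁ = 1.250 × 9.18 = 11.5.
Round up: n₁ = 12, giving n₂ = 4 × 12 = 48.

n₁ = 12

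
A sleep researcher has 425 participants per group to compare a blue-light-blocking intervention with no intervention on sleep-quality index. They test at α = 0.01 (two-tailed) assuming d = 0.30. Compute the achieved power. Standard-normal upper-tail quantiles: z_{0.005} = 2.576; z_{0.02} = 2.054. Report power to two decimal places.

power ≈ 0.96

For two equal groups, power = Φ(d·√(n/2) − z_{α/2}).
d·√(n/2) = 0.30 × √(425/2) = 0.30 × 14.577 = 4.373.
z_β = 4.373 − 2.576 = 1.797.
Power = Φ(1.797) = 0.964.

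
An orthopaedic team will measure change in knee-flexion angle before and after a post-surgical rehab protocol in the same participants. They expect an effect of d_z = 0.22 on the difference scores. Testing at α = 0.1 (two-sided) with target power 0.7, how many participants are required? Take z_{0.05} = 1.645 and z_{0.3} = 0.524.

n = 98 pairs

For a paired (one-sample on differences) test: n = ((z_{α/2} + z_β) / d)².
z_{α/2} + z_β = 1.645 + 0.524 = 2.169.
n = (2.169 / 0.22)² = 9.859² = 97.20.
Round up.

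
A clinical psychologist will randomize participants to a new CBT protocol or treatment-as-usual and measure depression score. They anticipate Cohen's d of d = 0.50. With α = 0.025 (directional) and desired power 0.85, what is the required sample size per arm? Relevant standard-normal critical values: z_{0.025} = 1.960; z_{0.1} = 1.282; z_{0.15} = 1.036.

For two independent groups with equal n: n = 2·((z_{α} + z_β) / d)².
z_{α} + z_β = 1.960 + 1.036 = 2.996.
n = 2 × (2.996 / 0.50)² = 2 × 5.992² = 2 × 35.90 = 71.8.
Round up to the next whole participant.

n = 72 per group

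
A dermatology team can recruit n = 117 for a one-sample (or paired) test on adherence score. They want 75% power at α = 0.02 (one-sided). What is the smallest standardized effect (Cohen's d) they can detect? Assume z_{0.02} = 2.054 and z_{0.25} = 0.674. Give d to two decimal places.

For a single sample (or paired design) of n = 117: d_min = (z_{α} + z_β)/√n.
z-sum = 2.054 + 0.674 = 2.728.
d_min = 2.728 / √117 = 2.728 / 10.817 = 0.252.

d_min ≈ 0.25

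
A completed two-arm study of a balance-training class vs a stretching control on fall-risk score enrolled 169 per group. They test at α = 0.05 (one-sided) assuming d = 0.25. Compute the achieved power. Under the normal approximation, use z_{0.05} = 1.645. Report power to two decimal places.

power ≈ 0.74

For two equal groups, power = Φ(d·√(n/2) − z_{α}).
d·√(n/2) = 0.25 × √(169/2) = 0.25 × 9.192 = 2.298.
z_β = 2.298 − 1.645 = 0.653.
Power = Φ(0.653) = 0.743.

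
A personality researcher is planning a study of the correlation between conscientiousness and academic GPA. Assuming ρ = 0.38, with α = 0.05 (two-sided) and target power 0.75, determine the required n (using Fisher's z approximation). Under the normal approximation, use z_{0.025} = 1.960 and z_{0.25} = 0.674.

n = 47

Fisher's z: C = ½·ln((1+r)/(1−r)) = ½·ln(2.2258) = 0.4001.
n = ((z_{α/2} + z_β)/C)² + 3.
(1.960 + 0.674) / 0.4001 = 2.634 / 0.4001 = 6.583.
n = 6.583² + 3 = 43.34 + 3 = 46.3.
Round up.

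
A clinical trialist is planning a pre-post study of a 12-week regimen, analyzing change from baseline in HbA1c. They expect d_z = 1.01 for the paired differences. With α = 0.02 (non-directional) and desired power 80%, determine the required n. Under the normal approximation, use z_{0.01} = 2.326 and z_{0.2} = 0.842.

n = 10 pairs

For a paired (one-sample on differences) test: n = ((z_{α/2} + z_β) / d)².
z_{α/2} + z_β = 2.326 + 0.842 = 3.168.
n = (3.168 / 1.01)² = 3.137² = 9.84.
Round up.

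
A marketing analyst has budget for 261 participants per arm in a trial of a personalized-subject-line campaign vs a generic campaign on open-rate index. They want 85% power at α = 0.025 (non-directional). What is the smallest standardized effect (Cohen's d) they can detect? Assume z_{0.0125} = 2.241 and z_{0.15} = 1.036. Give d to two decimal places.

For two independent groups of n = 261 each: d_min = (z_{α/2} + z_β)·√(2/n).
z-sum = 2.241 + 1.036 = 3.277.
d_min = 3.277 × √(2/261) = 3.277 × 0.0875 = 0.287.

d_min ≈ 0.29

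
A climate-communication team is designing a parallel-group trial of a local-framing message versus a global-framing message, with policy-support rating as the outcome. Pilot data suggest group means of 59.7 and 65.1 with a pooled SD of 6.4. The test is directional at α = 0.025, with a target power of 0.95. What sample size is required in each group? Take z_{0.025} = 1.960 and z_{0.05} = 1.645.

n = 37 per group

Cohen's d = |M₁ − M₂| / SD_pooled = |59.7 − 65.1| / 6.4 = 5.4 / 6.4 = 0.844.
For two independent groups with equal n: n = 2·((z_{α} + z_β) / d)².
z_{α} + z_β = 1.960 + 1.645 = 3.605.
n = 2 × (3.605 / 0.844)² = 2 × 4.271² = 2 × 18.24 = 36.5.
Round up to the next whole participant.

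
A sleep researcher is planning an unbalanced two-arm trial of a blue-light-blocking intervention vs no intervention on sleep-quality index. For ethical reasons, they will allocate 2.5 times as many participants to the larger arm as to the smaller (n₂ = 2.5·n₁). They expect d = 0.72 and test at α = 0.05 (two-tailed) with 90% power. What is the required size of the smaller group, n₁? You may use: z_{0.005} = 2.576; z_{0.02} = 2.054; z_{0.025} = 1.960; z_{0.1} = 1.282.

n₁ = 29

With allocation ratio k = n₂/n₁ = 2.5, Var(x̄₁−x̄₂) = σ²(1/n₁ + 1/(k·n₁)) = σ²·(k+1)/(k·n₁).
So n₁ = (1 + 1/k)·((z_{α/2} + z_β)/d)² = 1.400 × (3.242/0.72)².
n₁ = 1.400 × 20.28 = 28.4.
Round up: n₁ = 29, giving n₂ = ⌈2.5 × 29⌉ = ⌈72.5⌉ = 73.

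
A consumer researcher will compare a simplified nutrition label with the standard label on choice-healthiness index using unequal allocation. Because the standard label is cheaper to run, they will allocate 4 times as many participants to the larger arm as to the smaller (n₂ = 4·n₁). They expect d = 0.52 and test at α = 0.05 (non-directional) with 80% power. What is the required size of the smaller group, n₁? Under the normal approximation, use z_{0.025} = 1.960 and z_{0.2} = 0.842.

With allocation ratio k = n₂/n₁ = 4, Var(x̄₁−x̄₂) = σ²(1/n₁ + 1/(k·n₁)) = σ²·(k+1)/(k·n₁).
So n₁ = (1 + 1/k)·((z_{α/2} + z_β)/d)² = 1.250 × (2.802/0.52)².
n₁ = 1.250 × 29.04 = 36.3.
Round up: n₁ = 37, giving n₂ = 4 × 37 = 148.

n₁ = 37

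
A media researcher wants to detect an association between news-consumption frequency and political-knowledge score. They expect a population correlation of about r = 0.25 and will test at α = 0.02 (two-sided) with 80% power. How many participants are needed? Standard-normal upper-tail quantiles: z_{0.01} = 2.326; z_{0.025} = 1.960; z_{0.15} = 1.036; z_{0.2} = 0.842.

n = 157

Fisher's z: C = ½·ln((1+r)/(1−r)) = ½·ln(1.6667) = 0.2554.
n = ((z_{α/2} + z_β)/C)² + 3.
(2.326 + 0.842) / 0.2554 = 3.168 / 0.2554 = 12.404.
n = 12.404² + 3 = 153.86 + 3 = 156.9.
Round up.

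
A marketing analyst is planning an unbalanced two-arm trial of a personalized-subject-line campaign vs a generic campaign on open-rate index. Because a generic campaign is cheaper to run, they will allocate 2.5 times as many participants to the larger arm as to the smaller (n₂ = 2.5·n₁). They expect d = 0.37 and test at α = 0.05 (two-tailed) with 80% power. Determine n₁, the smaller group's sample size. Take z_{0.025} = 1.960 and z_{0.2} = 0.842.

With allocation ratio k = n₂/n₁ = 2.5, Var(x̄₁−x̄₂) = σ²(1/n₁ + 1/(k·n₁)) = σ²·(k+1)/(k·n₁).
So n₁ = (1 + 1/k)·((z_{α/2} + z_β)/d)² = 1.400 × (2.802/0.37)².
n₁ = 1.400 × 57.35 = 80.3.
Round up: n₁ = 81, giving n₂ = ⌈2.5 × 81⌉ = ⌈202.5⌉ = 203.

n₁ = 81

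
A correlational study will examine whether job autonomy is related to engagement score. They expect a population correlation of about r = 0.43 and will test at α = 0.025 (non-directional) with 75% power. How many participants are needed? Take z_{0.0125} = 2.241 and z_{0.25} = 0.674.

n = 44

Fisher's z: C = ½·ln((1+r)/(1−r)) = ½·ln(2.5088) = 0.4599.
n = ((z_{α/2} + z_β)/C)² + 3.
(2.241 + 0.674) / 0.4599 = 2.915 / 0.4599 = 6.338.
n = 6.338² + 3 = 40.17 + 3 = 43.2.
Round up.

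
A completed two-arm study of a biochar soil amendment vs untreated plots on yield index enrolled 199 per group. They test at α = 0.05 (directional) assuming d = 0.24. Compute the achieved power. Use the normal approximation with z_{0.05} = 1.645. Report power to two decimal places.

power ≈ 0.77

For two equal groups, power = Φ(d·√(n/2) − z_{α}).
d·√(n/2) = 0.24 × √(199/2) = 0.24 × 9.975 = 2.394.
z_β = 2.394 − 1.645 = 0.749.
Power = Φ(0.749) = 0.773.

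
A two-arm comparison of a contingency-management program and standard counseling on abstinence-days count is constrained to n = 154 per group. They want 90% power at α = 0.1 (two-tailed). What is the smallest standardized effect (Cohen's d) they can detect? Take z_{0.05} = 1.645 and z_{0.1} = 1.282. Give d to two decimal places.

For two independent groups of n = 154 each: d_min = (z_{α/2} + z_β)·√(2/n).
z-sum = 1.645 + 1.282 = 2.927.
d_min = 2.927 × √(2/154) = 2.927 × 0.1140 = 0.334.

d_min ≈ 0.33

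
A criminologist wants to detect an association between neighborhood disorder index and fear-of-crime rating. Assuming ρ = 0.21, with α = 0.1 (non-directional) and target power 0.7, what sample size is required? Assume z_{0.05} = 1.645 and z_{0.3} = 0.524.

n = 107

Fisher's z: C = ½·ln((1+r)/(1−r)) = ½·ln(1.5316) = 0.2132.
n = ((z_{α/2} + z_β)/C)² + 3.
(1.645 + 0.524) / 0.2132 = 2.169 / 0.2132 = 10.174.
n = 10.174² + 3 = 103.50 + 3 = 106.5.
Round up.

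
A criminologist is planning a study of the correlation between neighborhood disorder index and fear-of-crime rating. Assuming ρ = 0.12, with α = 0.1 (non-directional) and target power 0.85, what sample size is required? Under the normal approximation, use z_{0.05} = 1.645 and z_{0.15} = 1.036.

Fisher's z: C = ½·ln((1+r)/(1−r)) = ½·ln(1.2727) = 0.1206.
n = ((z_{α/2} + z_β)/C)² + 3.
(1.645 + 1.036) / 0.1206 = 2.681 / 0.1206 = 22.231.
n = 22.231² + 3 = 494.20 + 3 = 497.2.
Round up.

n = 498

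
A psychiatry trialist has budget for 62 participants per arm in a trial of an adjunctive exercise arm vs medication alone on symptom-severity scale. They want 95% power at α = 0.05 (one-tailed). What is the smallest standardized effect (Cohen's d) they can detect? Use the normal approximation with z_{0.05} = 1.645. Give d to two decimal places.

d_min ≈ 0.59

For two independent groups of n = 62 each: d_min = (z_{α} + z_β)·√(2/n).
z-sum = 1.645 + 1.645 = 3.290.
d_min = 3.290 × √(2/62) = 3.290 × 0.1796 = 0.591.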